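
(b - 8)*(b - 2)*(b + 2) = b^3 - 8*b^2 - 4*b + 32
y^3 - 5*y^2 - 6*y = y*(y - 6)*(y + 1)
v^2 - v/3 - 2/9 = (v - 2/3)*(v + 1/3)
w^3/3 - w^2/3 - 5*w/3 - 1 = (w/3 + 1/3)*(w - 3)*(w + 1)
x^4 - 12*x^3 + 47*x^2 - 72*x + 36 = (x - 6)*(x - 3)*(x - 2)*(x - 1)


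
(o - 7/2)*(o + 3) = o^2 - o/2 - 21/2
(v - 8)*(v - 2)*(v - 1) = v^3 - 11*v^2 + 26*v - 16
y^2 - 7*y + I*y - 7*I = (y - 7)*(y + I)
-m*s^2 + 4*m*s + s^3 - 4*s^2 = s*(-m + s)*(s - 4)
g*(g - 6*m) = g^2 - 6*g*m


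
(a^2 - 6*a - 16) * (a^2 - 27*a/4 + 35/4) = a^4 - 51*a^3/4 + 133*a^2/4 + 111*a/2 - 140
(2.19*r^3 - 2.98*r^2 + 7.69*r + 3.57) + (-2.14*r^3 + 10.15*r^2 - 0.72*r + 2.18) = 0.0499999999999998*r^3 + 7.17*r^2 + 6.97*r + 5.75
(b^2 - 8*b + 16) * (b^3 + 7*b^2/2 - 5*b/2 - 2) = b^5 - 9*b^4/2 - 29*b^3/2 + 74*b^2 - 24*b - 32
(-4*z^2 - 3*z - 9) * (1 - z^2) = 4*z^4 + 3*z^3 + 5*z^2 - 3*z - 9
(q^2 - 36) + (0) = q^2 - 36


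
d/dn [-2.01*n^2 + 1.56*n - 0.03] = 1.56 - 4.02*n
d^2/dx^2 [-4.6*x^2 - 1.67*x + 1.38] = -9.20000000000000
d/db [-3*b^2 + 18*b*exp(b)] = 18*b*exp(b) - 6*b + 18*exp(b)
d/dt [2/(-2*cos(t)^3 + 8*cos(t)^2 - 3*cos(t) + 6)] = 2*(-6*cos(t)^2 + 16*cos(t) - 3)*sin(t)/(2*cos(t)^3 - 8*cos(t)^2 + 3*cos(t) - 6)^2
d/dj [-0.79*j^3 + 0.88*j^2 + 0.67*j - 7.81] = -2.37*j^2 + 1.76*j + 0.67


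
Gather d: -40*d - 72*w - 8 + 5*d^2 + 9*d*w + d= 5*d^2 + d*(9*w - 39) - 72*w - 8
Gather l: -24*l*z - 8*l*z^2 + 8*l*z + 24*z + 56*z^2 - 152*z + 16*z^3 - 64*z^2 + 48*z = l*(-8*z^2 - 16*z) + 16*z^3 - 8*z^2 - 80*z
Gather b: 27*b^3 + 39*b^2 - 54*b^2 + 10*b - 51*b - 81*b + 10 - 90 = 27*b^3 - 15*b^2 - 122*b - 80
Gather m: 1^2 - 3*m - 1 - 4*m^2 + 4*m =-4*m^2 + m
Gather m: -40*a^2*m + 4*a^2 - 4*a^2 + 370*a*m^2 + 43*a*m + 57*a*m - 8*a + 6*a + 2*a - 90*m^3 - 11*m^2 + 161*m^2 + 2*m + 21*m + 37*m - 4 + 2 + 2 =-90*m^3 + m^2*(370*a + 150) + m*(-40*a^2 + 100*a + 60)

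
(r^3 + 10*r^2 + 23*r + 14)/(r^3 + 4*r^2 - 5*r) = (r^3 + 10*r^2 + 23*r + 14)/(r*(r^2 + 4*r - 5))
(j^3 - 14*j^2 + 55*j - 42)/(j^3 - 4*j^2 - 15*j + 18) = (j - 7)/(j + 3)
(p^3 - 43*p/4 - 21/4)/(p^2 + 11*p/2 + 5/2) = (2*p^2 - p - 21)/(2*(p + 5))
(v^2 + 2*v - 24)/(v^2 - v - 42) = (v - 4)/(v - 7)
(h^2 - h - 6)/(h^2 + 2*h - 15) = (h + 2)/(h + 5)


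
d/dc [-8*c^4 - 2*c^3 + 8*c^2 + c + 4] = -32*c^3 - 6*c^2 + 16*c + 1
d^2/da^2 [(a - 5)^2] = 2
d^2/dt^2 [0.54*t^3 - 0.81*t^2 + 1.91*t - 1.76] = 3.24*t - 1.62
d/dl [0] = 0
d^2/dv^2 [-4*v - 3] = 0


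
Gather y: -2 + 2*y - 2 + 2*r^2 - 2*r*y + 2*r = 2*r^2 + 2*r + y*(2 - 2*r) - 4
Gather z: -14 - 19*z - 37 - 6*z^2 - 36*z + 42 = -6*z^2 - 55*z - 9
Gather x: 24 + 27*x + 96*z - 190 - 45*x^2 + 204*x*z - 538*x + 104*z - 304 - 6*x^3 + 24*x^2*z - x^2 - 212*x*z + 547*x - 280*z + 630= -6*x^3 + x^2*(24*z - 46) + x*(36 - 8*z) - 80*z + 160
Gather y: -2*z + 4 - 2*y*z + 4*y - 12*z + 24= y*(4 - 2*z) - 14*z + 28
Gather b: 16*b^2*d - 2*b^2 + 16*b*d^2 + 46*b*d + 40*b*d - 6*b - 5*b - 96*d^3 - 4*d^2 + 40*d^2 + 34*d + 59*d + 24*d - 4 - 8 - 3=b^2*(16*d - 2) + b*(16*d^2 + 86*d - 11) - 96*d^3 + 36*d^2 + 117*d - 15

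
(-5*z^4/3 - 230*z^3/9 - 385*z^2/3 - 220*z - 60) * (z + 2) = -5*z^5/3 - 260*z^4/9 - 1615*z^3/9 - 1430*z^2/3 - 500*z - 120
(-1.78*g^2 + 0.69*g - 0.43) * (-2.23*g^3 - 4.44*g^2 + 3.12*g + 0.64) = 3.9694*g^5 + 6.3645*g^4 - 7.6583*g^3 + 2.9228*g^2 - 0.9*g - 0.2752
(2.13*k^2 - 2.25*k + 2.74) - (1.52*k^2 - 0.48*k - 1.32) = 0.61*k^2 - 1.77*k + 4.06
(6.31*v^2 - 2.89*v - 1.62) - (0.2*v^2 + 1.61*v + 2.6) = 6.11*v^2 - 4.5*v - 4.22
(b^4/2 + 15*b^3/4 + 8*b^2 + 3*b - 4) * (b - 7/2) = b^5/2 + 2*b^4 - 41*b^3/8 - 25*b^2 - 29*b/2 + 14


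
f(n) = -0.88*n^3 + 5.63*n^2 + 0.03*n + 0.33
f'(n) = -2.64*n^2 + 11.26*n + 0.03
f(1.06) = 5.64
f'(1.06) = 9.00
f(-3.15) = 83.60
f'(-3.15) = -61.63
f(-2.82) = 64.75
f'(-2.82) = -52.72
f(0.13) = 0.43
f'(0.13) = 1.45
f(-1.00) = 6.81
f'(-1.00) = -13.87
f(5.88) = 16.26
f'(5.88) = -25.04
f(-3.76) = 126.59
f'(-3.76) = -79.63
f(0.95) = 4.69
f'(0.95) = 8.34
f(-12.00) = 2331.33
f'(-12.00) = -515.25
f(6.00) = 13.11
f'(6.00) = -27.45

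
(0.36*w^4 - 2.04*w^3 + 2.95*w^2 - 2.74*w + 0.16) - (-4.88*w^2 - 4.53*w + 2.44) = 0.36*w^4 - 2.04*w^3 + 7.83*w^2 + 1.79*w - 2.28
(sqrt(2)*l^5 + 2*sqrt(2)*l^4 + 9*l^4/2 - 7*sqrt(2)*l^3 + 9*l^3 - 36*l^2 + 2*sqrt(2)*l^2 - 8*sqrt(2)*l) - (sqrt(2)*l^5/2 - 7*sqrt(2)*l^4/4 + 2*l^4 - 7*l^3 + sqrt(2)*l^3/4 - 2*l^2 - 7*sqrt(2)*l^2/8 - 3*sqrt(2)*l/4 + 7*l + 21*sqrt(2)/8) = sqrt(2)*l^5/2 + 5*l^4/2 + 15*sqrt(2)*l^4/4 - 29*sqrt(2)*l^3/4 + 16*l^3 - 34*l^2 + 23*sqrt(2)*l^2/8 - 29*sqrt(2)*l/4 - 7*l - 21*sqrt(2)/8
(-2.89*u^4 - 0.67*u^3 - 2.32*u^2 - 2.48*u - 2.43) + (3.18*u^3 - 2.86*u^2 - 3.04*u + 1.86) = -2.89*u^4 + 2.51*u^3 - 5.18*u^2 - 5.52*u - 0.57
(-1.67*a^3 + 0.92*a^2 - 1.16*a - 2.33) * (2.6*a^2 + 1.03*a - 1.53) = -4.342*a^5 + 0.6719*a^4 + 0.4867*a^3 - 8.6604*a^2 - 0.6251*a + 3.5649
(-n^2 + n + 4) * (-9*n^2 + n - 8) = 9*n^4 - 10*n^3 - 27*n^2 - 4*n - 32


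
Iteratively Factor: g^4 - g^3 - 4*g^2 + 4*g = (g + 2)*(g^3 - 3*g^2 + 2*g) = g*(g + 2)*(g^2 - 3*g + 2) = g*(g - 1)*(g + 2)*(g - 2)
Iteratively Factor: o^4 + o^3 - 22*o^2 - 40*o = (o + 2)*(o^3 - o^2 - 20*o) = o*(o + 2)*(o^2 - o - 20) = o*(o - 5)*(o + 2)*(o + 4)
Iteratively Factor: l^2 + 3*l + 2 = (l + 2)*(l + 1)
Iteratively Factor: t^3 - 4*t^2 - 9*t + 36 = (t - 3)*(t^2 - t - 12) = (t - 3)*(t + 3)*(t - 4)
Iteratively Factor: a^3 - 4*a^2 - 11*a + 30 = (a - 2)*(a^2 - 2*a - 15) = (a - 5)*(a - 2)*(a + 3)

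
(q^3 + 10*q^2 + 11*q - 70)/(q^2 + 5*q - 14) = q + 5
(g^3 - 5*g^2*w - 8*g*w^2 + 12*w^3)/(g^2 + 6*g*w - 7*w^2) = (g^2 - 4*g*w - 12*w^2)/(g + 7*w)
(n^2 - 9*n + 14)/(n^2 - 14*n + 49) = (n - 2)/(n - 7)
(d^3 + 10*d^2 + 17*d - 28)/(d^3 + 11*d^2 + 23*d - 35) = (d + 4)/(d + 5)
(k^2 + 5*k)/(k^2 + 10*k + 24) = k*(k + 5)/(k^2 + 10*k + 24)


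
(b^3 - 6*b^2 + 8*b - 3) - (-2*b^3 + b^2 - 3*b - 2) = 3*b^3 - 7*b^2 + 11*b - 1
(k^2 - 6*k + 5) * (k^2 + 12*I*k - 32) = k^4 - 6*k^3 + 12*I*k^3 - 27*k^2 - 72*I*k^2 + 192*k + 60*I*k - 160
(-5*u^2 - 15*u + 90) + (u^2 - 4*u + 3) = -4*u^2 - 19*u + 93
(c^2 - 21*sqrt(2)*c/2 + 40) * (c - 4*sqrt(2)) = c^3 - 29*sqrt(2)*c^2/2 + 124*c - 160*sqrt(2)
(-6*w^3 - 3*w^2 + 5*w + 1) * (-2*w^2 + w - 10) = 12*w^5 + 47*w^3 + 33*w^2 - 49*w - 10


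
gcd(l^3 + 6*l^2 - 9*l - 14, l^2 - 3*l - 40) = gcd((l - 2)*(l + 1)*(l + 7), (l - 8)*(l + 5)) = 1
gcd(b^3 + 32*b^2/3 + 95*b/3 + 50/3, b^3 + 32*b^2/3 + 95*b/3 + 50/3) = b^3 + 32*b^2/3 + 95*b/3 + 50/3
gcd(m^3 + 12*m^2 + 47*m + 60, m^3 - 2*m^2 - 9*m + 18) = m + 3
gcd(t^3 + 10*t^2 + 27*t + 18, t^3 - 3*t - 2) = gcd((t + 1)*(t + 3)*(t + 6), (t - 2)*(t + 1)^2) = t + 1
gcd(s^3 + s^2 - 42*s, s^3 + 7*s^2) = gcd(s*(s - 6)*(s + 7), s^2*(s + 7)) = s^2 + 7*s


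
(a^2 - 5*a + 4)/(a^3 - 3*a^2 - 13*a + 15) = (a - 4)/(a^2 - 2*a - 15)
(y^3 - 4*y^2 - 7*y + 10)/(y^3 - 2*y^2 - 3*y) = (-y^3 + 4*y^2 + 7*y - 10)/(y*(-y^2 + 2*y + 3))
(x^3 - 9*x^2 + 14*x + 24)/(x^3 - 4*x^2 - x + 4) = (x - 6)/(x - 1)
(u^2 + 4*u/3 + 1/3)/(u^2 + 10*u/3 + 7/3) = (3*u + 1)/(3*u + 7)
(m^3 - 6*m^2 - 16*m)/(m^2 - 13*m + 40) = m*(m + 2)/(m - 5)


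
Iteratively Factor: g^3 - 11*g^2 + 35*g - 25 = (g - 1)*(g^2 - 10*g + 25) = (g - 5)*(g - 1)*(g - 5)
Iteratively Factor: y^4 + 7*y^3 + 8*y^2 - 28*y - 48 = (y + 2)*(y^3 + 5*y^2 - 2*y - 24) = (y - 2)*(y + 2)*(y^2 + 7*y + 12) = (y - 2)*(y + 2)*(y + 3)*(y + 4)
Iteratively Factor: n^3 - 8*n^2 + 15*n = (n - 3)*(n^2 - 5*n) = (n - 5)*(n - 3)*(n)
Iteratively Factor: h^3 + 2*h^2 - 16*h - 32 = (h + 2)*(h^2 - 16) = (h + 2)*(h + 4)*(h - 4)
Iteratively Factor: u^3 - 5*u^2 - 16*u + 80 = (u - 5)*(u^2 - 16) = (u - 5)*(u + 4)*(u - 4)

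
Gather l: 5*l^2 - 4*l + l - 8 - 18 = 5*l^2 - 3*l - 26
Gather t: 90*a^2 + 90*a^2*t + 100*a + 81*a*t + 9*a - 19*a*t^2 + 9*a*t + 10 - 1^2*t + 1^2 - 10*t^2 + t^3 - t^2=90*a^2 + 109*a + t^3 + t^2*(-19*a - 11) + t*(90*a^2 + 90*a - 1) + 11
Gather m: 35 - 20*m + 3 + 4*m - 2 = 36 - 16*m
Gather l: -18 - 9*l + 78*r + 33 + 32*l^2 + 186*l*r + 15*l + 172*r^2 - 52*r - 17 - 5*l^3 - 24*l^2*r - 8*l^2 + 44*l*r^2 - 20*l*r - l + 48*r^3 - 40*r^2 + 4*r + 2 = -5*l^3 + l^2*(24 - 24*r) + l*(44*r^2 + 166*r + 5) + 48*r^3 + 132*r^2 + 30*r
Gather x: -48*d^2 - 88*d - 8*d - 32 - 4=-48*d^2 - 96*d - 36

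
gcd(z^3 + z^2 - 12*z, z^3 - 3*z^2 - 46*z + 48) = 1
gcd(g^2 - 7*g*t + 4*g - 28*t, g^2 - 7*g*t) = -g + 7*t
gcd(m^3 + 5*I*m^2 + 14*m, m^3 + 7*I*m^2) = m^2 + 7*I*m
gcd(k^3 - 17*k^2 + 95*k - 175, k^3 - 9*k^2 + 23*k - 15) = k - 5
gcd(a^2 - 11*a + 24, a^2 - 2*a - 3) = a - 3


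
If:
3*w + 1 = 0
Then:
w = -1/3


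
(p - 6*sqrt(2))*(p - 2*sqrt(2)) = p^2 - 8*sqrt(2)*p + 24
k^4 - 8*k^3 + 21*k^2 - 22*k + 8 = (k - 4)*(k - 2)*(k - 1)^2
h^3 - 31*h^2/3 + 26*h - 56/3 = (h - 7)*(h - 2)*(h - 4/3)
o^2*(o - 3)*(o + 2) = o^4 - o^3 - 6*o^2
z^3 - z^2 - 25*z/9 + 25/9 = (z - 5/3)*(z - 1)*(z + 5/3)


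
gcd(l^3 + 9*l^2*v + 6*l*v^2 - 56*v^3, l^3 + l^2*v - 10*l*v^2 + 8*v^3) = -l^2 - 2*l*v + 8*v^2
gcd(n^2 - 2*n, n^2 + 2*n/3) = n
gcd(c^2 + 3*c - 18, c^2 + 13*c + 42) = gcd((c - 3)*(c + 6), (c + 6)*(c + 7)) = c + 6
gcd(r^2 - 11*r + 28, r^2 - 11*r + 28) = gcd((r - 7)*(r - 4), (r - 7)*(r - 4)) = r^2 - 11*r + 28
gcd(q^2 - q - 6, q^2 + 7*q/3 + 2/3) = q + 2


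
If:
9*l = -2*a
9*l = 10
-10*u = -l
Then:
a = -5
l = 10/9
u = 1/9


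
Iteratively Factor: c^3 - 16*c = (c - 4)*(c^2 + 4*c) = (c - 4)*(c + 4)*(c)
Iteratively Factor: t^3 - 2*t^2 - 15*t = (t - 5)*(t^2 + 3*t) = t*(t - 5)*(t + 3)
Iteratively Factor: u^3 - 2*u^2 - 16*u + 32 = (u - 4)*(u^2 + 2*u - 8) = (u - 4)*(u - 2)*(u + 4)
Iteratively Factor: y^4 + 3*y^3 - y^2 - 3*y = (y)*(y^3 + 3*y^2 - y - 3) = y*(y + 1)*(y^2 + 2*y - 3) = y*(y + 1)*(y + 3)*(y - 1)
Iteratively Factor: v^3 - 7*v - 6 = (v + 1)*(v^2 - v - 6) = (v - 3)*(v + 1)*(v + 2)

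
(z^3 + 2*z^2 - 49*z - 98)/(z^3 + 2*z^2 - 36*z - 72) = (z^2 - 49)/(z^2 - 36)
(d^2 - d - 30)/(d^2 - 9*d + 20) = (d^2 - d - 30)/(d^2 - 9*d + 20)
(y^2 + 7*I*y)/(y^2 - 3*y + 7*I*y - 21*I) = y/(y - 3)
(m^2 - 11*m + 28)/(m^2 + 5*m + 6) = (m^2 - 11*m + 28)/(m^2 + 5*m + 6)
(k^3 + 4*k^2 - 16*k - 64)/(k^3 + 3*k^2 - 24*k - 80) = (k - 4)/(k - 5)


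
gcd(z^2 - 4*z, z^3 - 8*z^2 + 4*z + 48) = z - 4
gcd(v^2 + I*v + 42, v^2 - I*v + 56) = v + 7*I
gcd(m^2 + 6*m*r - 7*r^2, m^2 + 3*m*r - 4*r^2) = -m + r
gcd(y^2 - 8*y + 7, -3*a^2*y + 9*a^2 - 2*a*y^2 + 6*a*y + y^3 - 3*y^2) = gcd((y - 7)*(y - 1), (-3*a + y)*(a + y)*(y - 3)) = 1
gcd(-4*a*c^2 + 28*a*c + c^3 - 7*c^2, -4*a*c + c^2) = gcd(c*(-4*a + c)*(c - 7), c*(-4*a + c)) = 4*a*c - c^2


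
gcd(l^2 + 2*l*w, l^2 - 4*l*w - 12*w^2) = l + 2*w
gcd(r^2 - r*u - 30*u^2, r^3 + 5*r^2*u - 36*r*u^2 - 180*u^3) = r^2 - r*u - 30*u^2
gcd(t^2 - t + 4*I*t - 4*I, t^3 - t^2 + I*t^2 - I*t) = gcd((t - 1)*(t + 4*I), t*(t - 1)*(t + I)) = t - 1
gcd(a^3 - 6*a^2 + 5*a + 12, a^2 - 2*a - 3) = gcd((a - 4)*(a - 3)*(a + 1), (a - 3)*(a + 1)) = a^2 - 2*a - 3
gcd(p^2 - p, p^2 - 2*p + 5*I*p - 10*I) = 1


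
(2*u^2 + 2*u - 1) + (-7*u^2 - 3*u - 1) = -5*u^2 - u - 2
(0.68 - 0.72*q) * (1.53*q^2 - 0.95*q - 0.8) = -1.1016*q^3 + 1.7244*q^2 - 0.0700000000000001*q - 0.544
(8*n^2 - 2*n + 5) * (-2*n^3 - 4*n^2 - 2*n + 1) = -16*n^5 - 28*n^4 - 18*n^3 - 8*n^2 - 12*n + 5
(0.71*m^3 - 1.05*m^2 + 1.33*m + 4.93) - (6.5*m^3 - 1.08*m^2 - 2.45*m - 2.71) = -5.79*m^3 + 0.03*m^2 + 3.78*m + 7.64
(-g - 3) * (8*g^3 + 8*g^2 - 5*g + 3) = -8*g^4 - 32*g^3 - 19*g^2 + 12*g - 9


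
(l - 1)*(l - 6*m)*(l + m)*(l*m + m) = l^4*m - 5*l^3*m^2 - 6*l^2*m^3 - l^2*m + 5*l*m^2 + 6*m^3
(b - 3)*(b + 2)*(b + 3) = b^3 + 2*b^2 - 9*b - 18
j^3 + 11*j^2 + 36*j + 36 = (j + 2)*(j + 3)*(j + 6)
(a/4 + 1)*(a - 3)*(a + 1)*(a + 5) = a^4/4 + 7*a^3/4 - a^2/4 - 67*a/4 - 15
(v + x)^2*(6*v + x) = 6*v^3 + 13*v^2*x + 8*v*x^2 + x^3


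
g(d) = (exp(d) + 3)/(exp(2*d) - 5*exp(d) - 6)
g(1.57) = -1.13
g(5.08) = 0.01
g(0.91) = -0.45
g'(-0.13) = 0.03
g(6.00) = 0.00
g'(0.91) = -0.20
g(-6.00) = -0.50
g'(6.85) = -0.00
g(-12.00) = -0.50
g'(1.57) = -4.30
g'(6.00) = -0.00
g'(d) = (exp(d) + 3)*(-2*exp(2*d) + 5*exp(d))/(exp(2*d) - 5*exp(d) - 6)^2 + exp(d)/(exp(2*d) - 5*exp(d) - 6) = (-(exp(d) + 3)*(2*exp(d) - 5) + exp(2*d) - 5*exp(d) - 6)*exp(d)/(-exp(2*d) + 5*exp(d) + 6)^2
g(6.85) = 0.00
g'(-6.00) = 0.00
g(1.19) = -0.54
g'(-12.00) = 0.00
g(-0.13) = -0.40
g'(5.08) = -0.01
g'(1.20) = -0.54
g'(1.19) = -0.52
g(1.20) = -0.55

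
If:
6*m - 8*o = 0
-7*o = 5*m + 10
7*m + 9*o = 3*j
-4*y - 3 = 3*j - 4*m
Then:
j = -550/123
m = -40/41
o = -30/41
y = 267/164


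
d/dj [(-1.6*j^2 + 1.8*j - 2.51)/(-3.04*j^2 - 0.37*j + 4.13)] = (6.064*j^2 - 28.4768*j + 6.5053)/(9.2416*j^4 + 2.2496*j^3 - 24.9735*j^2 - 3.0562*j + 17.0569)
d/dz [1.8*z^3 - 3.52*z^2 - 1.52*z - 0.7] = 5.4*z^2 - 7.04*z - 1.52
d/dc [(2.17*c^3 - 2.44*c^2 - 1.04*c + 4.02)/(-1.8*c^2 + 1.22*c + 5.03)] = (-3.906*c^4 + 5.2948*c^3 + 27.8965*c^2 - 10.0744*c - 10.1356)/(3.24*c^4 - 4.392*c^3 - 16.6196*c^2 + 12.2732*c + 25.3009)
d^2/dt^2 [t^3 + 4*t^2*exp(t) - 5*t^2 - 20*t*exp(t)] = 4*t^2*exp(t) - 4*t*exp(t) + 6*t - 32*exp(t) - 10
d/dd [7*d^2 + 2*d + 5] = 14*d + 2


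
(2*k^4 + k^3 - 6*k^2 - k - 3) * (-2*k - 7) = -4*k^5 - 16*k^4 + 5*k^3 + 44*k^2 + 13*k + 21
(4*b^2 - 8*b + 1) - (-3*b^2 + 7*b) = 7*b^2 - 15*b + 1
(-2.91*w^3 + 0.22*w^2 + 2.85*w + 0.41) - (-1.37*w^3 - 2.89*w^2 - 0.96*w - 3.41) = -1.54*w^3 + 3.11*w^2 + 3.81*w + 3.82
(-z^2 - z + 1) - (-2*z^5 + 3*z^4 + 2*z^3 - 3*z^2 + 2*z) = 2*z^5 - 3*z^4 - 2*z^3 + 2*z^2 - 3*z + 1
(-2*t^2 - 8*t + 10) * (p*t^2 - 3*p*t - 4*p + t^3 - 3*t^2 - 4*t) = -2*p*t^4 - 2*p*t^3 + 42*p*t^2 + 2*p*t - 40*p - 2*t^5 - 2*t^4 + 42*t^3 + 2*t^2 - 40*t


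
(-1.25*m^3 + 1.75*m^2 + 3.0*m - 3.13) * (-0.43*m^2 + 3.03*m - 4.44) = 0.5375*m^5 - 4.54*m^4 + 9.5625*m^3 + 2.6659*m^2 - 22.8039*m + 13.8972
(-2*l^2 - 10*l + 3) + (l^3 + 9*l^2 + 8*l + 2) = l^3 + 7*l^2 - 2*l + 5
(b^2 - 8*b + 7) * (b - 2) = b^3 - 10*b^2 + 23*b - 14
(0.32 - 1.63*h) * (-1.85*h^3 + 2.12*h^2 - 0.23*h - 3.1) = 3.0155*h^4 - 4.0476*h^3 + 1.0533*h^2 + 4.9794*h - 0.992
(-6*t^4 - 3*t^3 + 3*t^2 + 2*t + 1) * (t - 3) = -6*t^5 + 15*t^4 + 12*t^3 - 7*t^2 - 5*t - 3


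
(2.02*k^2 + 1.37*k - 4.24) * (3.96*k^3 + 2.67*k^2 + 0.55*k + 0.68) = 7.9992*k^5 + 10.8186*k^4 - 12.0215*k^3 - 9.1937*k^2 - 1.4004*k - 2.8832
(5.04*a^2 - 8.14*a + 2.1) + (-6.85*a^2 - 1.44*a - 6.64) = -1.81*a^2 - 9.58*a - 4.54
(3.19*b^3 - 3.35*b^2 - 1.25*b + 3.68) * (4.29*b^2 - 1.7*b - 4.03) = 13.6851*b^5 - 19.7945*b^4 - 12.5232*b^3 + 31.4127*b^2 - 1.2185*b - 14.8304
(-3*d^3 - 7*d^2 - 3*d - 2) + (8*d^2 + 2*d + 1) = -3*d^3 + d^2 - d - 1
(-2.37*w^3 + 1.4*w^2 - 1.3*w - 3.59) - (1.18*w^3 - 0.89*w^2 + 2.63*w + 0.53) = -3.55*w^3 + 2.29*w^2 - 3.93*w - 4.12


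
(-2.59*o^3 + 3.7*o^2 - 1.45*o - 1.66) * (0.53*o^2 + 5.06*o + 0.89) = -1.3727*o^5 - 11.1444*o^4 + 15.6484*o^3 - 4.9238*o^2 - 9.6901*o - 1.4774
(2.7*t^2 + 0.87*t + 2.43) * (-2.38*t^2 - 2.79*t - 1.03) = -6.426*t^4 - 9.6036*t^3 - 10.9917*t^2 - 7.6758*t - 2.5029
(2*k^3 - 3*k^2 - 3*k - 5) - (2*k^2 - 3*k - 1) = 2*k^3 - 5*k^2 - 4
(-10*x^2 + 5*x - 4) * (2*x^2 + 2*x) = -20*x^4 - 10*x^3 + 2*x^2 - 8*x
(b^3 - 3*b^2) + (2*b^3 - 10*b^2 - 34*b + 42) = 3*b^3 - 13*b^2 - 34*b + 42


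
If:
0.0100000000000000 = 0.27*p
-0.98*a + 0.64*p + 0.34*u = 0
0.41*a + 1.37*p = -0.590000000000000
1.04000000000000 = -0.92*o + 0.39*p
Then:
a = -1.56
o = -1.11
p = 0.04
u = -4.57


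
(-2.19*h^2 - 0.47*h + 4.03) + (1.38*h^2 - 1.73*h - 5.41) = -0.81*h^2 - 2.2*h - 1.38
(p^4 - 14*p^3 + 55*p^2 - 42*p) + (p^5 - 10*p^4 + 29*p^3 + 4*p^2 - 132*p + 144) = p^5 - 9*p^4 + 15*p^3 + 59*p^2 - 174*p + 144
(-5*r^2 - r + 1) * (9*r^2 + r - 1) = -45*r^4 - 14*r^3 + 13*r^2 + 2*r - 1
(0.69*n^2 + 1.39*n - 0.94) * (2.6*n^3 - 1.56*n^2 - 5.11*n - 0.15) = 1.794*n^5 + 2.5376*n^4 - 8.1383*n^3 - 5.74*n^2 + 4.5949*n + 0.141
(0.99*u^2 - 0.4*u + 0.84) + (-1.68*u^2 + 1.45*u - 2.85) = -0.69*u^2 + 1.05*u - 2.01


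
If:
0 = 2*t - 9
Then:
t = 9/2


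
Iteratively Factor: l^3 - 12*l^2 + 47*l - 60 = (l - 4)*(l^2 - 8*l + 15) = (l - 4)*(l - 3)*(l - 5)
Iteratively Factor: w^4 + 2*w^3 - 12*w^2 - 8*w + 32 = (w - 2)*(w^3 + 4*w^2 - 4*w - 16) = (w - 2)^2*(w^2 + 6*w + 8) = (w - 2)^2*(w + 4)*(w + 2)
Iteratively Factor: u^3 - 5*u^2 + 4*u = (u - 4)*(u^2 - u) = (u - 4)*(u - 1)*(u)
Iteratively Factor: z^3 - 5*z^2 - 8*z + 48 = (z - 4)*(z^2 - z - 12) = (z - 4)^2*(z + 3)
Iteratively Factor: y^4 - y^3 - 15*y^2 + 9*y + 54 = (y - 3)*(y^3 + 2*y^2 - 9*y - 18) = (y - 3)^2*(y^2 + 5*y + 6) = (y - 3)^2*(y + 3)*(y + 2)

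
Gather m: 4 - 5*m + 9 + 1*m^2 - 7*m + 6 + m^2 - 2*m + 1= 2*m^2 - 14*m + 20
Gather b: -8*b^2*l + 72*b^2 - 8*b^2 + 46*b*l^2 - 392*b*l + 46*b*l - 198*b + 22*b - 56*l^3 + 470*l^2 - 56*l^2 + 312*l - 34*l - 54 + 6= b^2*(64 - 8*l) + b*(46*l^2 - 346*l - 176) - 56*l^3 + 414*l^2 + 278*l - 48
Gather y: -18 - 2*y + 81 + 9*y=7*y + 63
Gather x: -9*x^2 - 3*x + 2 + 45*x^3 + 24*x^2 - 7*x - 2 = 45*x^3 + 15*x^2 - 10*x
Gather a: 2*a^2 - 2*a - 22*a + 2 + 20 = 2*a^2 - 24*a + 22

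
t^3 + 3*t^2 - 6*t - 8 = (t - 2)*(t + 1)*(t + 4)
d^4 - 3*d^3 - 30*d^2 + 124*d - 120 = (d - 5)*(d - 2)^2*(d + 6)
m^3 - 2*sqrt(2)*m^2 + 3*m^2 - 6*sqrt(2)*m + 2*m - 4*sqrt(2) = (m + 1)*(m + 2)*(m - 2*sqrt(2))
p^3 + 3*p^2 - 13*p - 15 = (p - 3)*(p + 1)*(p + 5)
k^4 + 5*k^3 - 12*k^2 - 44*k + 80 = (k - 2)^2*(k + 4)*(k + 5)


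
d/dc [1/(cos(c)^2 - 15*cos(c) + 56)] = (2*cos(c) - 15)*sin(c)/(cos(c)^2 - 15*cos(c) + 56)^2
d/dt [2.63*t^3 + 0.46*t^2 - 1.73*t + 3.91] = 7.89*t^2 + 0.92*t - 1.73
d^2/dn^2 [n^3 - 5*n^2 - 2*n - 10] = 6*n - 10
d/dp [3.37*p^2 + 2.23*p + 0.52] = 6.74*p + 2.23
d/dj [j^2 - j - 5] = 2*j - 1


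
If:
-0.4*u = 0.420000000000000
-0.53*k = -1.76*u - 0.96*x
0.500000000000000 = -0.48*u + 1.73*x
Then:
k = -3.49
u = -1.05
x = -0.00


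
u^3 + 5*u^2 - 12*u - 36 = (u - 3)*(u + 2)*(u + 6)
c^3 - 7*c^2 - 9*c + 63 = (c - 7)*(c - 3)*(c + 3)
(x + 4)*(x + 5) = x^2 + 9*x + 20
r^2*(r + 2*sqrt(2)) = r^3 + 2*sqrt(2)*r^2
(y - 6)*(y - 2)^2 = y^3 - 10*y^2 + 28*y - 24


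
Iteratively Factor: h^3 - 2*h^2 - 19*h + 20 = (h + 4)*(h^2 - 6*h + 5) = (h - 1)*(h + 4)*(h - 5)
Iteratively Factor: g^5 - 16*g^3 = (g)*(g^4 - 16*g^2) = g^2*(g^3 - 16*g) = g^2*(g + 4)*(g^2 - 4*g) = g^3*(g + 4)*(g - 4)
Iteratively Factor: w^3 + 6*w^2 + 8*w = (w + 2)*(w^2 + 4*w) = (w + 2)*(w + 4)*(w)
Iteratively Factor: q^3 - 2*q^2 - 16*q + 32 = (q - 2)*(q^2 - 16) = (q - 4)*(q - 2)*(q + 4)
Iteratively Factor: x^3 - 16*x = (x + 4)*(x^2 - 4*x) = (x - 4)*(x + 4)*(x)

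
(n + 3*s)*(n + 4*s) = n^2 + 7*n*s + 12*s^2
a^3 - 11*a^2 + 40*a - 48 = (a - 4)^2*(a - 3)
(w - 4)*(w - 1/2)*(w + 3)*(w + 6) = w^4 + 9*w^3/2 - 41*w^2/2 - 63*w + 36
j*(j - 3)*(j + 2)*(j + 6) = j^4 + 5*j^3 - 12*j^2 - 36*j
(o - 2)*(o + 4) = o^2 + 2*o - 8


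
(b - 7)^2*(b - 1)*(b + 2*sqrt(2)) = b^4 - 15*b^3 + 2*sqrt(2)*b^3 - 30*sqrt(2)*b^2 + 63*b^2 - 49*b + 126*sqrt(2)*b - 98*sqrt(2)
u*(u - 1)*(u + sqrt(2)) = u^3 - u^2 + sqrt(2)*u^2 - sqrt(2)*u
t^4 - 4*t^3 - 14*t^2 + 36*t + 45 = (t - 5)*(t - 3)*(t + 1)*(t + 3)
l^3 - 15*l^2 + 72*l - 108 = (l - 6)^2*(l - 3)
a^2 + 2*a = a*(a + 2)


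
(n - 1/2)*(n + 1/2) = n^2 - 1/4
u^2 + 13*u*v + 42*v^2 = (u + 6*v)*(u + 7*v)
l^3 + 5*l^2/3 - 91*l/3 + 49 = (l - 3)*(l - 7/3)*(l + 7)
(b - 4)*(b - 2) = b^2 - 6*b + 8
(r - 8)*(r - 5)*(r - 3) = r^3 - 16*r^2 + 79*r - 120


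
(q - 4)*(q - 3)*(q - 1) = q^3 - 8*q^2 + 19*q - 12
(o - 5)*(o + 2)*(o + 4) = o^3 + o^2 - 22*o - 40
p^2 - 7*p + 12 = (p - 4)*(p - 3)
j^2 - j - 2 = (j - 2)*(j + 1)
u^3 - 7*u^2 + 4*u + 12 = (u - 6)*(u - 2)*(u + 1)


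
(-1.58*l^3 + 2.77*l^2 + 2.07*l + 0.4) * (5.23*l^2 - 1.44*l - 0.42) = -8.2634*l^5 + 16.7623*l^4 + 7.5009*l^3 - 2.0522*l^2 - 1.4454*l - 0.168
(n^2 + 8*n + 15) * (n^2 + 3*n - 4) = n^4 + 11*n^3 + 35*n^2 + 13*n - 60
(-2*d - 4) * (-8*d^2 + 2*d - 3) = 16*d^3 + 28*d^2 - 2*d + 12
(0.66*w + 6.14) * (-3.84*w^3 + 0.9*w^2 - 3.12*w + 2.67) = -2.5344*w^4 - 22.9836*w^3 + 3.4668*w^2 - 17.3946*w + 16.3938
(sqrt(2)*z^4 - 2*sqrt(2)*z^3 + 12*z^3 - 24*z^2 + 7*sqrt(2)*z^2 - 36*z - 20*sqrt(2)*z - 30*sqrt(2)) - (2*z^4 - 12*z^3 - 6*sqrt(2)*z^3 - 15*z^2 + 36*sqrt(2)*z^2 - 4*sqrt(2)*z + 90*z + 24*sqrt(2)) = -2*z^4 + sqrt(2)*z^4 + 4*sqrt(2)*z^3 + 24*z^3 - 29*sqrt(2)*z^2 - 9*z^2 - 126*z - 16*sqrt(2)*z - 54*sqrt(2)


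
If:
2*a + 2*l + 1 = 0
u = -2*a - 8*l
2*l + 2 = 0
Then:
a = 1/2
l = -1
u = 7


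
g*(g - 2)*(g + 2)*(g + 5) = g^4 + 5*g^3 - 4*g^2 - 20*g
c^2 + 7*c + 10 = (c + 2)*(c + 5)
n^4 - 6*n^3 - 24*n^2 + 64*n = n*(n - 8)*(n - 2)*(n + 4)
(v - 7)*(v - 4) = v^2 - 11*v + 28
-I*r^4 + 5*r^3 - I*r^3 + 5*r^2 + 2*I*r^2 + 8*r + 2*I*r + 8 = (r - I)*(r + 2*I)*(r + 4*I)*(-I*r - I)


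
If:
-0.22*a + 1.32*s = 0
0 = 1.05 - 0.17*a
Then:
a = 6.18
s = 1.03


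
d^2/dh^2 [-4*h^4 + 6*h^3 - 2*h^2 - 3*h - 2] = -48*h^2 + 36*h - 4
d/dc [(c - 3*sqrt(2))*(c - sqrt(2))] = 2*c - 4*sqrt(2)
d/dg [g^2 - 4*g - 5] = 2*g - 4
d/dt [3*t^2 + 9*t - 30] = 6*t + 9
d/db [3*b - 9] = 3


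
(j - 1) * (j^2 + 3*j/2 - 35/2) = j^3 + j^2/2 - 19*j + 35/2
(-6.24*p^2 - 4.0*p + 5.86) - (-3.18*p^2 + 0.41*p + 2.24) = -3.06*p^2 - 4.41*p + 3.62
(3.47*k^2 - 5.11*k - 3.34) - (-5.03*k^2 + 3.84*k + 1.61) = 8.5*k^2 - 8.95*k - 4.95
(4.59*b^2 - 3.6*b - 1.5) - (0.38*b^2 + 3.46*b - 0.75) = 4.21*b^2 - 7.06*b - 0.75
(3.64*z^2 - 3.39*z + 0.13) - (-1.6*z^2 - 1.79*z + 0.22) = 5.24*z^2 - 1.6*z - 0.09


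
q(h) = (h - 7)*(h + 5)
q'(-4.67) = -11.34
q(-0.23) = -34.49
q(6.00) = -11.00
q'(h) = 2*h - 2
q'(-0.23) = -2.46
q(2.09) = -34.81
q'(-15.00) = -32.00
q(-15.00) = 220.00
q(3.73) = -28.55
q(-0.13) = -34.72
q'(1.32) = 0.64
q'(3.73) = 5.46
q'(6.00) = 10.00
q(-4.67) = -3.85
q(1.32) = -35.90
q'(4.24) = 6.48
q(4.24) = -25.50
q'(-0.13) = -2.26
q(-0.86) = -32.54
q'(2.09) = 2.18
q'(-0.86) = -3.72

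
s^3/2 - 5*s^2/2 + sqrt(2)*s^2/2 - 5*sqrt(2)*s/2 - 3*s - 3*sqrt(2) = (s/2 + sqrt(2)/2)*(s - 6)*(s + 1)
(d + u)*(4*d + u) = 4*d^2 + 5*d*u + u^2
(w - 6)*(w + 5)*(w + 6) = w^3 + 5*w^2 - 36*w - 180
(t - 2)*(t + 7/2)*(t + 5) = t^3 + 13*t^2/2 + t/2 - 35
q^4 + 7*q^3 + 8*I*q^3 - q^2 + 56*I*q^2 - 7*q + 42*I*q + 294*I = (q + 7)*(q - 2*I)*(q + 3*I)*(q + 7*I)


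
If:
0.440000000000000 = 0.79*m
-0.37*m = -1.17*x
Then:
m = 0.56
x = 0.18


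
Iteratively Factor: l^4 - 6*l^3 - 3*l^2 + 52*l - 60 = (l - 5)*(l^3 - l^2 - 8*l + 12) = (l - 5)*(l - 2)*(l^2 + l - 6) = (l - 5)*(l - 2)*(l + 3)*(l - 2)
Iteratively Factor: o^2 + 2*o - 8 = (o - 2)*(o + 4)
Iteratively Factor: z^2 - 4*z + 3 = (z - 3)*(z - 1)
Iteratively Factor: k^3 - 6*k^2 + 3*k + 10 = (k + 1)*(k^2 - 7*k + 10) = (k - 2)*(k + 1)*(k - 5)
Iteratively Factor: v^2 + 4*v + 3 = (v + 1)*(v + 3)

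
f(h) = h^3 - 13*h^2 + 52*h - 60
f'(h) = 3*h^2 - 26*h + 52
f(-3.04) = -366.32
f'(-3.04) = 158.76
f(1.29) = -12.41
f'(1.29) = 23.45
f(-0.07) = -63.70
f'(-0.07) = 53.83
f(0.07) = -56.42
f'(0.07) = 50.19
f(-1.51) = -171.60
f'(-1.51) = 98.10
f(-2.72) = -317.74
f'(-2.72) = 144.92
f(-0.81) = -111.18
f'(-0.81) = 75.03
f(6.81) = 7.05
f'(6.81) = 14.07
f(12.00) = 420.00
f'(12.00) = 172.00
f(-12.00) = -4284.00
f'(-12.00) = 796.00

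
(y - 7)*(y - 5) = y^2 - 12*y + 35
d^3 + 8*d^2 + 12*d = d*(d + 2)*(d + 6)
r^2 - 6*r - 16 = (r - 8)*(r + 2)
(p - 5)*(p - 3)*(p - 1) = p^3 - 9*p^2 + 23*p - 15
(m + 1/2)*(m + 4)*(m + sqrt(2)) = m^3 + sqrt(2)*m^2 + 9*m^2/2 + 2*m + 9*sqrt(2)*m/2 + 2*sqrt(2)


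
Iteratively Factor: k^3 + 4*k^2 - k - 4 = (k - 1)*(k^2 + 5*k + 4) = (k - 1)*(k + 4)*(k + 1)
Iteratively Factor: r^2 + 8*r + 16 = (r + 4)*(r + 4)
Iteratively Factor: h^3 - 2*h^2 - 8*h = (h - 4)*(h^2 + 2*h) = h*(h - 4)*(h + 2)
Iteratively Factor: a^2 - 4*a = (a)*(a - 4)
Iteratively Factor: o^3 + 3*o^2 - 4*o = (o + 4)*(o^2 - o) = (o - 1)*(o + 4)*(o)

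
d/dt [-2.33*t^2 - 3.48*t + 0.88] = -4.66*t - 3.48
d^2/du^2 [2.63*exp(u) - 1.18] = 2.63*exp(u)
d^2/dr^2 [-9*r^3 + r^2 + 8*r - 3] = 2 - 54*r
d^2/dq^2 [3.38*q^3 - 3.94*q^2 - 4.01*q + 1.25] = 20.28*q - 7.88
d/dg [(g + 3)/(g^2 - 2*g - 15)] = -1/(g^2 - 10*g + 25)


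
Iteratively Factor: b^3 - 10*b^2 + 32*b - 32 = (b - 2)*(b^2 - 8*b + 16) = (b - 4)*(b - 2)*(b - 4)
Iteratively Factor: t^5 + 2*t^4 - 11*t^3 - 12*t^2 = (t - 3)*(t^4 + 5*t^3 + 4*t^2) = t*(t - 3)*(t^3 + 5*t^2 + 4*t) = t^2*(t - 3)*(t^2 + 5*t + 4) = t^2*(t - 3)*(t + 1)*(t + 4)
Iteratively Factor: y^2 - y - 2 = (y + 1)*(y - 2)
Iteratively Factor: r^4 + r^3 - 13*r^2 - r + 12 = (r + 1)*(r^3 - 13*r + 12) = (r - 1)*(r + 1)*(r^2 + r - 12) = (r - 1)*(r + 1)*(r + 4)*(r - 3)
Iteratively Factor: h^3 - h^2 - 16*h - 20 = (h + 2)*(h^2 - 3*h - 10) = (h + 2)^2*(h - 5)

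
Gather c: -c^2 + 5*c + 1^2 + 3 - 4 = -c^2 + 5*c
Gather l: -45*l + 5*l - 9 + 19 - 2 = 8 - 40*l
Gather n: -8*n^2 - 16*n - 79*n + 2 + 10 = -8*n^2 - 95*n + 12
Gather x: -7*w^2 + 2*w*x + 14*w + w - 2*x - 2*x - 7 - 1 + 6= -7*w^2 + 15*w + x*(2*w - 4) - 2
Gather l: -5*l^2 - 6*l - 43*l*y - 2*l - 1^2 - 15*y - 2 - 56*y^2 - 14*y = -5*l^2 + l*(-43*y - 8) - 56*y^2 - 29*y - 3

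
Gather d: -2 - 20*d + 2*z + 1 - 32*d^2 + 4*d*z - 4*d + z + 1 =-32*d^2 + d*(4*z - 24) + 3*z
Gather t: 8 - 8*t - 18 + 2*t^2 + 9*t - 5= 2*t^2 + t - 15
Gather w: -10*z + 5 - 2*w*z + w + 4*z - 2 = w*(1 - 2*z) - 6*z + 3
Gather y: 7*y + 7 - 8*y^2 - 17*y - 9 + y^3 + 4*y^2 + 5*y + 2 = y^3 - 4*y^2 - 5*y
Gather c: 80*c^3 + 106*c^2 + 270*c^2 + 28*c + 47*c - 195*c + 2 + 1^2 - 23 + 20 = 80*c^3 + 376*c^2 - 120*c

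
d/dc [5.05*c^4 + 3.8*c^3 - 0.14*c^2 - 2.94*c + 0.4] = 20.2*c^3 + 11.4*c^2 - 0.28*c - 2.94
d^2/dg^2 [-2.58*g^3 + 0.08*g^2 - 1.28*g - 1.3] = 0.16 - 15.48*g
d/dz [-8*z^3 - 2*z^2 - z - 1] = -24*z^2 - 4*z - 1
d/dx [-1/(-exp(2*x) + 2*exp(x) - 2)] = 2*(1 - exp(x))*exp(x)/(exp(2*x) - 2*exp(x) + 2)^2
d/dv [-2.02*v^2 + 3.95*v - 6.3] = 3.95 - 4.04*v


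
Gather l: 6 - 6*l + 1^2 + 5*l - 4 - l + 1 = 4 - 2*l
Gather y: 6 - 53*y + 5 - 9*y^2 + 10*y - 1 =-9*y^2 - 43*y + 10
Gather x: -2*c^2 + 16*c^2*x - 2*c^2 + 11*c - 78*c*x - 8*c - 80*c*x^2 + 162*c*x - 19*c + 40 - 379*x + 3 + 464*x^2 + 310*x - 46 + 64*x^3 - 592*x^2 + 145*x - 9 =-4*c^2 - 16*c + 64*x^3 + x^2*(-80*c - 128) + x*(16*c^2 + 84*c + 76) - 12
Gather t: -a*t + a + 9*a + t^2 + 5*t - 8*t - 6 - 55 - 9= 10*a + t^2 + t*(-a - 3) - 70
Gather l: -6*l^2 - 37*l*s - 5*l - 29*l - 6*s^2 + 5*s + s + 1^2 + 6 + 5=-6*l^2 + l*(-37*s - 34) - 6*s^2 + 6*s + 12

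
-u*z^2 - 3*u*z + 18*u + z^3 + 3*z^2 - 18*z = (-u + z)*(z - 3)*(z + 6)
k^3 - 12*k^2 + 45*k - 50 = (k - 5)^2*(k - 2)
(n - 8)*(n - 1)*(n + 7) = n^3 - 2*n^2 - 55*n + 56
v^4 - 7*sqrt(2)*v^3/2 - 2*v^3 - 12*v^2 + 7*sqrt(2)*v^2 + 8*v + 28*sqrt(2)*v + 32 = (v - 4)*(v - 4*sqrt(2))*(sqrt(2)*v/2 + sqrt(2))*(sqrt(2)*v + 1)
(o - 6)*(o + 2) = o^2 - 4*o - 12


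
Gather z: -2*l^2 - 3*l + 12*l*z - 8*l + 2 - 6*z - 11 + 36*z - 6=-2*l^2 - 11*l + z*(12*l + 30) - 15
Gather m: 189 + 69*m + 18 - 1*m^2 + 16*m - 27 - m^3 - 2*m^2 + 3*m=-m^3 - 3*m^2 + 88*m + 180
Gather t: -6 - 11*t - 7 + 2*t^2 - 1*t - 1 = 2*t^2 - 12*t - 14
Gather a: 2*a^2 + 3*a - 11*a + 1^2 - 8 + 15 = 2*a^2 - 8*a + 8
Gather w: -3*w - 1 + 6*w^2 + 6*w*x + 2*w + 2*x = 6*w^2 + w*(6*x - 1) + 2*x - 1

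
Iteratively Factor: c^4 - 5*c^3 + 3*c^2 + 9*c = (c + 1)*(c^3 - 6*c^2 + 9*c) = (c - 3)*(c + 1)*(c^2 - 3*c) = c*(c - 3)*(c + 1)*(c - 3)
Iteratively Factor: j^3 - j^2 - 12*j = (j + 3)*(j^2 - 4*j) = j*(j + 3)*(j - 4)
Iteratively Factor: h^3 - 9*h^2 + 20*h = (h - 4)*(h^2 - 5*h) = (h - 5)*(h - 4)*(h)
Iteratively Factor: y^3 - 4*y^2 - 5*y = (y - 5)*(y^2 + y) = (y - 5)*(y + 1)*(y)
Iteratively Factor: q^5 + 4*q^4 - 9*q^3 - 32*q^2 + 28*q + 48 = (q - 2)*(q^4 + 6*q^3 + 3*q^2 - 26*q - 24) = (q - 2)*(q + 1)*(q^3 + 5*q^2 - 2*q - 24) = (q - 2)*(q + 1)*(q + 3)*(q^2 + 2*q - 8) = (q - 2)^2*(q + 1)*(q + 3)*(q + 4)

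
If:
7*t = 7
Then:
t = 1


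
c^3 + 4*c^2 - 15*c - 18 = (c - 3)*(c + 1)*(c + 6)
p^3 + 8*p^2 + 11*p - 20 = (p - 1)*(p + 4)*(p + 5)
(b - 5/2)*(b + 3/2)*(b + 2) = b^3 + b^2 - 23*b/4 - 15/2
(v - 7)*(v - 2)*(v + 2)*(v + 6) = v^4 - v^3 - 46*v^2 + 4*v + 168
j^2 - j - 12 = (j - 4)*(j + 3)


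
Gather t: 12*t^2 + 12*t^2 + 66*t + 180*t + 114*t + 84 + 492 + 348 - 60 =24*t^2 + 360*t + 864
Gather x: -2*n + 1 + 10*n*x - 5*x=-2*n + x*(10*n - 5) + 1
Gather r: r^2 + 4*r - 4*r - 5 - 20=r^2 - 25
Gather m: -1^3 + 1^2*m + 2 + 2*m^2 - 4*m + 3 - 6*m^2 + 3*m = 4 - 4*m^2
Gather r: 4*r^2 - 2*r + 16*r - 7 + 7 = 4*r^2 + 14*r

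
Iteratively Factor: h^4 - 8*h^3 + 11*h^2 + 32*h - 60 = (h - 5)*(h^3 - 3*h^2 - 4*h + 12) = (h - 5)*(h - 3)*(h^2 - 4) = (h - 5)*(h - 3)*(h + 2)*(h - 2)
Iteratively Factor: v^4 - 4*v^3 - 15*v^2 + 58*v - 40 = (v + 4)*(v^3 - 8*v^2 + 17*v - 10) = (v - 2)*(v + 4)*(v^2 - 6*v + 5) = (v - 2)*(v - 1)*(v + 4)*(v - 5)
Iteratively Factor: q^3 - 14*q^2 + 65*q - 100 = (q - 5)*(q^2 - 9*q + 20) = (q - 5)^2*(q - 4)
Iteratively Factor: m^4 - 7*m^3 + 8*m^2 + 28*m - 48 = (m - 4)*(m^3 - 3*m^2 - 4*m + 12) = (m - 4)*(m + 2)*(m^2 - 5*m + 6) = (m - 4)*(m - 3)*(m + 2)*(m - 2)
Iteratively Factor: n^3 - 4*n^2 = (n - 4)*(n^2) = n*(n - 4)*(n)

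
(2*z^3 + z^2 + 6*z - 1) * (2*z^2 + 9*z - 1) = 4*z^5 + 20*z^4 + 19*z^3 + 51*z^2 - 15*z + 1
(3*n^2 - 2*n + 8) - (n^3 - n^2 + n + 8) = -n^3 + 4*n^2 - 3*n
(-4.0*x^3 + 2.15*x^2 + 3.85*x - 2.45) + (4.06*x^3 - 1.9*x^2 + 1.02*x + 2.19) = 0.0599999999999996*x^3 + 0.25*x^2 + 4.87*x - 0.26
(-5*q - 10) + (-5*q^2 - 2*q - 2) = -5*q^2 - 7*q - 12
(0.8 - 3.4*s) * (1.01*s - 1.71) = -3.434*s^2 + 6.622*s - 1.368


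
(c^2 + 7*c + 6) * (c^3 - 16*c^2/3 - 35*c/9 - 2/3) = c^5 + 5*c^4/3 - 317*c^3/9 - 539*c^2/9 - 28*c - 4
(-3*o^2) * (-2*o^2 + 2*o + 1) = 6*o^4 - 6*o^3 - 3*o^2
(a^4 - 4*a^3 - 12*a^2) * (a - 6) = a^5 - 10*a^4 + 12*a^3 + 72*a^2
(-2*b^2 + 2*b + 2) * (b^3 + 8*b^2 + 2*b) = -2*b^5 - 14*b^4 + 14*b^3 + 20*b^2 + 4*b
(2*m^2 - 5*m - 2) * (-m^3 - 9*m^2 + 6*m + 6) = -2*m^5 - 13*m^4 + 59*m^3 - 42*m - 12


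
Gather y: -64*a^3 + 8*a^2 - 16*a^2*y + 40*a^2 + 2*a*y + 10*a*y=-64*a^3 + 48*a^2 + y*(-16*a^2 + 12*a)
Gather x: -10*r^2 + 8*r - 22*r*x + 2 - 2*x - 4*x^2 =-10*r^2 + 8*r - 4*x^2 + x*(-22*r - 2) + 2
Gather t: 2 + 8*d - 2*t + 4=8*d - 2*t + 6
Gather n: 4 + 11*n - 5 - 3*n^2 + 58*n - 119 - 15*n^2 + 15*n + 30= -18*n^2 + 84*n - 90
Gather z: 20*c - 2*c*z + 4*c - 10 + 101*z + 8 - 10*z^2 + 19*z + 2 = 24*c - 10*z^2 + z*(120 - 2*c)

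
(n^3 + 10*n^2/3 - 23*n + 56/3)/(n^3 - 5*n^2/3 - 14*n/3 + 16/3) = (n + 7)/(n + 2)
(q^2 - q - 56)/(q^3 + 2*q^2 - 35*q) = (q - 8)/(q*(q - 5))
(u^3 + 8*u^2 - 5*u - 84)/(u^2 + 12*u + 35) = (u^2 + u - 12)/(u + 5)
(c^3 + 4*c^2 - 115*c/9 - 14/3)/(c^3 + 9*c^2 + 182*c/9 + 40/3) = (9*c^2 - 18*c - 7)/(9*c^2 + 27*c + 20)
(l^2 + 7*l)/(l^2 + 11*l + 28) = l/(l + 4)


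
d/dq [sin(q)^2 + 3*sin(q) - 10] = (2*sin(q) + 3)*cos(q)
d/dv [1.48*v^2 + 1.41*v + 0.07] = 2.96*v + 1.41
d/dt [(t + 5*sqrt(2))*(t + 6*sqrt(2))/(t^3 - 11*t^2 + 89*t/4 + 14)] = 4*(-(t + 5*sqrt(2))*(t + 6*sqrt(2))*(12*t^2 - 88*t + 89) + (2*t + 11*sqrt(2))*(4*t^3 - 44*t^2 + 89*t + 56))/(4*t^3 - 44*t^2 + 89*t + 56)^2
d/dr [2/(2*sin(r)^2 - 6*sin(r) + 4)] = (3 - 2*sin(r))*cos(r)/(sin(r)^2 - 3*sin(r) + 2)^2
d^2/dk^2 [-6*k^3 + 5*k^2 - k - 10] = 10 - 36*k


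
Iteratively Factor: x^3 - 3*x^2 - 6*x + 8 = (x + 2)*(x^2 - 5*x + 4) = (x - 4)*(x + 2)*(x - 1)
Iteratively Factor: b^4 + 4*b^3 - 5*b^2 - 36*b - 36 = (b + 3)*(b^3 + b^2 - 8*b - 12) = (b - 3)*(b + 3)*(b^2 + 4*b + 4) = (b - 3)*(b + 2)*(b + 3)*(b + 2)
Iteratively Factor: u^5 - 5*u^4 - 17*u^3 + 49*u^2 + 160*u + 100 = (u + 2)*(u^4 - 7*u^3 - 3*u^2 + 55*u + 50) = (u + 2)^2*(u^3 - 9*u^2 + 15*u + 25) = (u - 5)*(u + 2)^2*(u^2 - 4*u - 5) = (u - 5)*(u + 1)*(u + 2)^2*(u - 5)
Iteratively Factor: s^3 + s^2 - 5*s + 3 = (s + 3)*(s^2 - 2*s + 1) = (s - 1)*(s + 3)*(s - 1)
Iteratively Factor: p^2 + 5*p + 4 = (p + 4)*(p + 1)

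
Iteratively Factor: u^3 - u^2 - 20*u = (u)*(u^2 - u - 20) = u*(u + 4)*(u - 5)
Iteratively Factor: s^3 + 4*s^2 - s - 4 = (s + 1)*(s^2 + 3*s - 4) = (s - 1)*(s + 1)*(s + 4)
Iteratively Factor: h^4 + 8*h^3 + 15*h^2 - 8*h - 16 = (h - 1)*(h^3 + 9*h^2 + 24*h + 16) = (h - 1)*(h + 1)*(h^2 + 8*h + 16) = (h - 1)*(h + 1)*(h + 4)*(h + 4)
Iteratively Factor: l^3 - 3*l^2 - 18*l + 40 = (l - 2)*(l^2 - l - 20) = (l - 2)*(l + 4)*(l - 5)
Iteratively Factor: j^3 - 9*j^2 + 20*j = (j)*(j^2 - 9*j + 20) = j*(j - 5)*(j - 4)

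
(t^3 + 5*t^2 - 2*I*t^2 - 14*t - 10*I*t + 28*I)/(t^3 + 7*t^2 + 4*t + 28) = (t - 2)/(t + 2*I)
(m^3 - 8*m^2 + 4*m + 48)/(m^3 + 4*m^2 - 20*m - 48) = (m - 6)/(m + 6)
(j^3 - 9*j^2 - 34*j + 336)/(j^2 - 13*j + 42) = (j^2 - 2*j - 48)/(j - 6)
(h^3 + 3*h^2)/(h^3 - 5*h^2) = (h + 3)/(h - 5)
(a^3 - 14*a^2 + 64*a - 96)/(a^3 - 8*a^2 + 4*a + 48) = (a - 4)/(a + 2)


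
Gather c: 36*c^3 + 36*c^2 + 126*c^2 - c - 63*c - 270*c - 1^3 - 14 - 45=36*c^3 + 162*c^2 - 334*c - 60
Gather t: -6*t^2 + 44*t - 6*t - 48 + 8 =-6*t^2 + 38*t - 40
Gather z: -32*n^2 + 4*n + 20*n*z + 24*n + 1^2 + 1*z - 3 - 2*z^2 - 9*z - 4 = -32*n^2 + 28*n - 2*z^2 + z*(20*n - 8) - 6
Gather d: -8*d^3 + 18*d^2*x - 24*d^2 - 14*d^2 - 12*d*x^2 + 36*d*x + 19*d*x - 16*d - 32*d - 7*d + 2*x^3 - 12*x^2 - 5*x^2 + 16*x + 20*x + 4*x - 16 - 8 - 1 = -8*d^3 + d^2*(18*x - 38) + d*(-12*x^2 + 55*x - 55) + 2*x^3 - 17*x^2 + 40*x - 25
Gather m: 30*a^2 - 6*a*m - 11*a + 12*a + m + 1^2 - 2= 30*a^2 + a + m*(1 - 6*a) - 1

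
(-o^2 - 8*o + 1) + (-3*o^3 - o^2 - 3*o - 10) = -3*o^3 - 2*o^2 - 11*o - 9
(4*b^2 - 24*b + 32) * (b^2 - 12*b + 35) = 4*b^4 - 72*b^3 + 460*b^2 - 1224*b + 1120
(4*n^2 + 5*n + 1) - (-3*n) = 4*n^2 + 8*n + 1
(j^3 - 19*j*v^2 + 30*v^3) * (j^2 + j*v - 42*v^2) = j^5 + j^4*v - 61*j^3*v^2 + 11*j^2*v^3 + 828*j*v^4 - 1260*v^5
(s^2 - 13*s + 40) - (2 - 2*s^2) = 3*s^2 - 13*s + 38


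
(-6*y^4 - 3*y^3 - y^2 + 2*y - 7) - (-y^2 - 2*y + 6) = -6*y^4 - 3*y^3 + 4*y - 13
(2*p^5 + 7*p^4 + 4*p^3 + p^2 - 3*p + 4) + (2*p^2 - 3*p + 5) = 2*p^5 + 7*p^4 + 4*p^3 + 3*p^2 - 6*p + 9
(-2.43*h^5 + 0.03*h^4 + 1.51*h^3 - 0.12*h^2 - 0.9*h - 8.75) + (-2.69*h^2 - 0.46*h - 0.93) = -2.43*h^5 + 0.03*h^4 + 1.51*h^3 - 2.81*h^2 - 1.36*h - 9.68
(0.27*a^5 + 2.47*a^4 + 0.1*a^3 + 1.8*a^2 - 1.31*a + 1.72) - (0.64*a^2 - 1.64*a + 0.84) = 0.27*a^5 + 2.47*a^4 + 0.1*a^3 + 1.16*a^2 + 0.33*a + 0.88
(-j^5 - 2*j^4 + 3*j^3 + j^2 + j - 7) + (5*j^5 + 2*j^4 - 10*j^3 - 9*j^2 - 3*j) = 4*j^5 - 7*j^3 - 8*j^2 - 2*j - 7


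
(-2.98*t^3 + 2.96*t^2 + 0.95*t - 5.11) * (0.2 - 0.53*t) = 1.5794*t^4 - 2.1648*t^3 + 0.0885*t^2 + 2.8983*t - 1.022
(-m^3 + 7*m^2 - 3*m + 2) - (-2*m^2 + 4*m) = -m^3 + 9*m^2 - 7*m + 2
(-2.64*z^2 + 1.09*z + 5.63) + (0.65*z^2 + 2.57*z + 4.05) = -1.99*z^2 + 3.66*z + 9.68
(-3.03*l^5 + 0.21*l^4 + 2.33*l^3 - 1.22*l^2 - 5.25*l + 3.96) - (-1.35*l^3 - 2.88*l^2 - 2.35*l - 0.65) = -3.03*l^5 + 0.21*l^4 + 3.68*l^3 + 1.66*l^2 - 2.9*l + 4.61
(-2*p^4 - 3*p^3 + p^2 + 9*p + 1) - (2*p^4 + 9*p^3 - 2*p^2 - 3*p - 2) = -4*p^4 - 12*p^3 + 3*p^2 + 12*p + 3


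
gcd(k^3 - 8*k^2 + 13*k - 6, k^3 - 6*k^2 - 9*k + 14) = k - 1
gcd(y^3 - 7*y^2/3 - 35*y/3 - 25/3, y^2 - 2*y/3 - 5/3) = y + 1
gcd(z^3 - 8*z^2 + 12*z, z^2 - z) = z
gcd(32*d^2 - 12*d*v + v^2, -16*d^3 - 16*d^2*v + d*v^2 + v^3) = -4*d + v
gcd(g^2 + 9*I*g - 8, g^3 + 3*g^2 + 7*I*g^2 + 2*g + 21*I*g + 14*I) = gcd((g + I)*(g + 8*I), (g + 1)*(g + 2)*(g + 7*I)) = 1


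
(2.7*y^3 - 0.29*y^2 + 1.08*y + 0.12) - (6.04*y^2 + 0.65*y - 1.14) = 2.7*y^3 - 6.33*y^2 + 0.43*y + 1.26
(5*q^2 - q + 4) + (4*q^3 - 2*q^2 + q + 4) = 4*q^3 + 3*q^2 + 8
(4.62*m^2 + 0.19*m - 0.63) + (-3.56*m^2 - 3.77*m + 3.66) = 1.06*m^2 - 3.58*m + 3.03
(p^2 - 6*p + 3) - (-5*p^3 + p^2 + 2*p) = 5*p^3 - 8*p + 3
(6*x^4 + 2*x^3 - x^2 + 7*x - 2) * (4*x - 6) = 24*x^5 - 28*x^4 - 16*x^3 + 34*x^2 - 50*x + 12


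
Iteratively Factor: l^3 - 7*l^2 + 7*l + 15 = (l - 3)*(l^2 - 4*l - 5) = (l - 3)*(l + 1)*(l - 5)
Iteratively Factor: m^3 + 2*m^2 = (m + 2)*(m^2) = m*(m + 2)*(m)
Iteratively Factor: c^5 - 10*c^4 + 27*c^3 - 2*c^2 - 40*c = (c + 1)*(c^4 - 11*c^3 + 38*c^2 - 40*c) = (c - 5)*(c + 1)*(c^3 - 6*c^2 + 8*c) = (c - 5)*(c - 2)*(c + 1)*(c^2 - 4*c) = c*(c - 5)*(c - 2)*(c + 1)*(c - 4)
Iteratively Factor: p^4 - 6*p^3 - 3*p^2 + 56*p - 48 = (p - 4)*(p^3 - 2*p^2 - 11*p + 12) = (p - 4)*(p - 1)*(p^2 - p - 12) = (p - 4)^2*(p - 1)*(p + 3)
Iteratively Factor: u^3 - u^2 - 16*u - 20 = (u + 2)*(u^2 - 3*u - 10) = (u + 2)^2*(u - 5)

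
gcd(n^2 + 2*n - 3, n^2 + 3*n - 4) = n - 1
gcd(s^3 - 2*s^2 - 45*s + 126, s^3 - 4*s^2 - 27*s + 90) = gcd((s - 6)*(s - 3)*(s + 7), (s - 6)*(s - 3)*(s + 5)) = s^2 - 9*s + 18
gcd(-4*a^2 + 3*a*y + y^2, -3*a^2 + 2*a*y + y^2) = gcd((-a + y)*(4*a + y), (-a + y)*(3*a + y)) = -a + y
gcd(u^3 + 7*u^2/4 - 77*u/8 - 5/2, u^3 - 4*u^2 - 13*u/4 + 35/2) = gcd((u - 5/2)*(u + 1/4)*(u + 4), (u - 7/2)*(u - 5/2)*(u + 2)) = u - 5/2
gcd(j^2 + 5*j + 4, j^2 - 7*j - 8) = j + 1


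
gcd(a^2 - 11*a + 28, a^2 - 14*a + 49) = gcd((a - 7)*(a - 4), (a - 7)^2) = a - 7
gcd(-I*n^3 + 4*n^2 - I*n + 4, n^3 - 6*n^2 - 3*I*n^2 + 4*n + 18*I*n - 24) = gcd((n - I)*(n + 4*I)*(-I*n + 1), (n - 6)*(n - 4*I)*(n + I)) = n + I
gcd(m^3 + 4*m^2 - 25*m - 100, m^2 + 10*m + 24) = m + 4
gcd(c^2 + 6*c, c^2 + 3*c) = c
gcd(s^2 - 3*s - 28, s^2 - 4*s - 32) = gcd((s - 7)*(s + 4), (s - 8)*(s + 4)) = s + 4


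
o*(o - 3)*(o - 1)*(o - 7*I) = o^4 - 4*o^3 - 7*I*o^3 + 3*o^2 + 28*I*o^2 - 21*I*o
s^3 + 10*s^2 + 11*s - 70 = (s - 2)*(s + 5)*(s + 7)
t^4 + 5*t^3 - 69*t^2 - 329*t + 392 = (t - 8)*(t - 1)*(t + 7)^2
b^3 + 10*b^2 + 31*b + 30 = (b + 2)*(b + 3)*(b + 5)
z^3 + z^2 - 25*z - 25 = (z - 5)*(z + 1)*(z + 5)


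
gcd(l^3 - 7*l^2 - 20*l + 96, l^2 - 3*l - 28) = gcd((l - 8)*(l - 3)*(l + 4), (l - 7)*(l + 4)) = l + 4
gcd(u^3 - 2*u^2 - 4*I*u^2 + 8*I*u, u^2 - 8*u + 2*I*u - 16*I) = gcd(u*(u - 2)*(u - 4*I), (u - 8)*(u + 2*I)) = 1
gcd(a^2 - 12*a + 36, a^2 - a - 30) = a - 6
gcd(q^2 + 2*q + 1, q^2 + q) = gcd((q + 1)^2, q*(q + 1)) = q + 1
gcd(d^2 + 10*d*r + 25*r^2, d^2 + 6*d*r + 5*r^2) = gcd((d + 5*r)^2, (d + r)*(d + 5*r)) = d + 5*r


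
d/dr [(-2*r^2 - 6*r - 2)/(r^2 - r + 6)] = 2*(4*r^2 - 10*r - 19)/(r^4 - 2*r^3 + 13*r^2 - 12*r + 36)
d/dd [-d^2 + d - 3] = 1 - 2*d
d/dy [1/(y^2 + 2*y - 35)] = 2*(-y - 1)/(y^2 + 2*y - 35)^2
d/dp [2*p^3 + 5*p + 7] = 6*p^2 + 5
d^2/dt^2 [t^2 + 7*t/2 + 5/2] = 2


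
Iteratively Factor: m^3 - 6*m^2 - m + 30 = (m + 2)*(m^2 - 8*m + 15) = (m - 5)*(m + 2)*(m - 3)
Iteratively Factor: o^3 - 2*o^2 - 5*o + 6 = (o - 1)*(o^2 - o - 6) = (o - 1)*(o + 2)*(o - 3)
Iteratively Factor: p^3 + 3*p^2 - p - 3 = (p - 1)*(p^2 + 4*p + 3) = (p - 1)*(p + 1)*(p + 3)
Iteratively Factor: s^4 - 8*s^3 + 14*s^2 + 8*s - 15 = (s - 3)*(s^3 - 5*s^2 - s + 5) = (s - 3)*(s + 1)*(s^2 - 6*s + 5) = (s - 5)*(s - 3)*(s + 1)*(s - 1)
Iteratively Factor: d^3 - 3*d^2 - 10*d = (d + 2)*(d^2 - 5*d) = (d - 5)*(d + 2)*(d)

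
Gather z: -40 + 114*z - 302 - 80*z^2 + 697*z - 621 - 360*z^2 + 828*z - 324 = -440*z^2 + 1639*z - 1287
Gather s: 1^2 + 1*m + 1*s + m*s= m + s*(m + 1) + 1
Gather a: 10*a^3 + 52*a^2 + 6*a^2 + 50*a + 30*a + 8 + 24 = 10*a^3 + 58*a^2 + 80*a + 32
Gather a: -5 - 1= -6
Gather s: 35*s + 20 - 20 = 35*s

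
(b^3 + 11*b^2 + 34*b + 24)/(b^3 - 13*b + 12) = (b^2 + 7*b + 6)/(b^2 - 4*b + 3)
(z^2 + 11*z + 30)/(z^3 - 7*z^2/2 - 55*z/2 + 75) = 2*(z + 6)/(2*z^2 - 17*z + 30)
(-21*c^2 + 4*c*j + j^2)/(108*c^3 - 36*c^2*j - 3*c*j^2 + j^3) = (-7*c - j)/(36*c^2 - j^2)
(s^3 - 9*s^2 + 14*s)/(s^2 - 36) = s*(s^2 - 9*s + 14)/(s^2 - 36)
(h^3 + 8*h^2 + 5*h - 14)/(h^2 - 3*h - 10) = (h^2 + 6*h - 7)/(h - 5)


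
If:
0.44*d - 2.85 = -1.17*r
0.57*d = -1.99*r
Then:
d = 27.18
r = -7.78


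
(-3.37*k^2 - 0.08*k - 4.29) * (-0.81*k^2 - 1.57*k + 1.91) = 2.7297*k^4 + 5.3557*k^3 - 2.8362*k^2 + 6.5825*k - 8.1939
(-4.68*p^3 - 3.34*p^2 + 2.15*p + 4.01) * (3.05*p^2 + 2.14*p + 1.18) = -14.274*p^5 - 20.2022*p^4 - 6.1125*p^3 + 12.8903*p^2 + 11.1184*p + 4.7318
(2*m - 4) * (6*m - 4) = 12*m^2 - 32*m + 16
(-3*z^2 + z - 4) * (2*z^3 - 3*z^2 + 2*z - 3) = -6*z^5 + 11*z^4 - 17*z^3 + 23*z^2 - 11*z + 12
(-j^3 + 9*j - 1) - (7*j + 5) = -j^3 + 2*j - 6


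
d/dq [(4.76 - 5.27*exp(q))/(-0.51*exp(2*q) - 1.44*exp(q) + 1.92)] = (-2.6877*exp(2*q) + 4.8552*exp(q) - 3.264)*exp(q)/(0.2601*exp(4*q) + 1.4688*exp(3*q) + 0.1152*exp(2*q) - 5.5296*exp(q) + 3.6864)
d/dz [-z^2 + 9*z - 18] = 9 - 2*z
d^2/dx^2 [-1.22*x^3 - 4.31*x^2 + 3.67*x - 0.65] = -7.32*x - 8.62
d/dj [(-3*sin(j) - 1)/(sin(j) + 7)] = -20*cos(j)/(sin(j) + 7)^2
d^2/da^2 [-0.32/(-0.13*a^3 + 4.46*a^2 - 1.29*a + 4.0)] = ((2.8544 - 0.2496*a)*(0.13*a^3 - 4.46*a^2 + 1.29*a - 4.0) + 0.32*(0.39*a^2 - 8.92*a + 1.29)*(0.78*a^2 - 17.84*a + 2.58))/(0.13*a^3 - 4.46*a^2 + 1.29*a - 4.0)^3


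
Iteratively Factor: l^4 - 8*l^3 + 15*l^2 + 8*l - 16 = (l - 4)*(l^3 - 4*l^2 - l + 4) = (l - 4)^2*(l^2 - 1) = (l - 4)^2*(l - 1)*(l + 1)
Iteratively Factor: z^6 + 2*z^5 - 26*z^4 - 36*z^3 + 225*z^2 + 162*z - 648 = (z - 3)*(z^5 + 5*z^4 - 11*z^3 - 69*z^2 + 18*z + 216) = (z - 3)*(z + 3)*(z^4 + 2*z^3 - 17*z^2 - 18*z + 72) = (z - 3)^2*(z + 3)*(z^3 + 5*z^2 - 2*z - 24) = (z - 3)^2*(z - 2)*(z + 3)*(z^2 + 7*z + 12) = (z - 3)^2*(z - 2)*(z + 3)^2*(z + 4)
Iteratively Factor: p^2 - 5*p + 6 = (p - 3)*(p - 2)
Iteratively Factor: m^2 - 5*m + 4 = (m - 1)*(m - 4)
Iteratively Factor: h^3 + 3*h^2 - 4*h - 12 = (h + 2)*(h^2 + h - 6) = (h + 2)*(h + 3)*(h - 2)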